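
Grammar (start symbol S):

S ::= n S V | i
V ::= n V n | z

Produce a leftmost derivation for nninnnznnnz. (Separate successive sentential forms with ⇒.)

S ⇒ nSV ⇒ nnSVV ⇒ nniVV ⇒ nninVnV ⇒ nninnVnnV ⇒ nninnnVnnnV ⇒ nninnnznnnV ⇒ nninnnznnnz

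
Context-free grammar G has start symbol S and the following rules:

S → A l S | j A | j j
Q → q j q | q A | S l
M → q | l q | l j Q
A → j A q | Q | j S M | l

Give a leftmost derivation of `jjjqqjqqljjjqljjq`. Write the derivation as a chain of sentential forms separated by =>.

S => jA => jjSM => jjAlSM => jjjAqlSM => jjjQqlSM => jjjqAqlSM => jjjqQqlSM => jjjqqjqqlSM => jjjqqjqqlAlSM => jjjqqjqqljSMlSM => jjjqqjqqljjjMlSM => jjjqqjqqljjjqlSM => jjjqqjqqljjjqljjM => jjjqqjqqljjjqljjq

S => jA   [S → j A]
jA => jjSM   [A → j S M]
jjSM => jjAlSM   [S → A l S]
jjAlSM => jjjAqlSM   [A → j A q]
jjjAqlSM => jjjQqlSM   [A → Q]
jjjQqlSM => jjjqAqlSM   [Q → q A]
jjjqAqlSM => jjjqQqlSM   [A → Q]
jjjqQqlSM => jjjqqjqqlSM   [Q → q j q]
jjjqqjqqlSM => jjjqqjqqlAlSM   [S → A l S]
jjjqqjqqlAlSM => jjjqqjqqljSMlSM   [A → j S M]
jjjqqjqqljSMlSM => jjjqqjqqljjjMlSM   [S → j j]
jjjqqjqqljjjMlSM => jjjqqjqqljjjqlSM   [M → q]
jjjqqjqqljjjqlSM => jjjqqjqqljjjqljjM   [S → j j]
jjjqqjqqljjjqljjM => jjjqqjqqljjjqljjq   [M → q]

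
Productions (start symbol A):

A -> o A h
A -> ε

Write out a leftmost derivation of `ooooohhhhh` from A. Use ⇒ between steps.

A ⇒ oAh   [A -> o A h]
oAh ⇒ ooAhh   [A -> o A h]
ooAhh ⇒ oooAhhh   [A -> o A h]
oooAhhh ⇒ ooooAhhhh   [A -> o A h]
ooooAhhhh ⇒ oooooAhhhhh   [A -> o A h]
oooooAhhhhh ⇒ ooooohhhhh   [A -> ε]

A ⇒ oAh ⇒ ooAhh ⇒ oooAhhh ⇒ ooooAhhhh ⇒ oooooAhhhhh ⇒ ooooohhhhh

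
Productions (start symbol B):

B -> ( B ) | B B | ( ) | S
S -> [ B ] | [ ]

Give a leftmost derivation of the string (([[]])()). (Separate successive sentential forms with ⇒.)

B ⇒ (B)   [B -> ( B )]
(B) ⇒ (BB)   [B -> B B]
(BB) ⇒ ((B)B)   [B -> ( B )]
((B)B) ⇒ ((S)B)   [B -> S]
((S)B) ⇒ (([B])B)   [S -> [ B ]]
(([B])B) ⇒ (([S])B)   [B -> S]
(([S])B) ⇒ (([[]])B)   [S -> [ ]]
(([[]])B) ⇒ (([[]])())   [B -> ( )]

B⇒(B)⇒(BB)⇒((B)B)⇒((S)B)⇒(([B])B)⇒(([S])B)⇒(([[]])B)⇒(([[]])())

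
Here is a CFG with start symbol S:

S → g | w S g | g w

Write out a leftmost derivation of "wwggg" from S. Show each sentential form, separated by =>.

S => wSg   [S → w S g]
wSg => wwSgg   [S → w S g]
wwSgg => wwggg   [S → g]

S => wSg => wwSgg => wwggg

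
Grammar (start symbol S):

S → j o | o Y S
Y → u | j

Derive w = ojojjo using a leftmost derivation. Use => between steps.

S => oYS => ojS => ojoYS => ojojS => ojojjo

S => oYS   [S → o Y S]
oYS => ojS   [Y → j]
ojS => ojoYS   [S → o Y S]
ojoYS => ojojS   [Y → j]
ojojS => ojojjo   [S → j o]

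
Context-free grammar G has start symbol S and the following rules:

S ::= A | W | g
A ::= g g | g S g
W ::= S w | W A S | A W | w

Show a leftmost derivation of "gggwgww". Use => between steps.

S => W => Sw => Ww => AWw => ggWw => ggSww => ggAww => gggSgww => gggWgww => gggwgww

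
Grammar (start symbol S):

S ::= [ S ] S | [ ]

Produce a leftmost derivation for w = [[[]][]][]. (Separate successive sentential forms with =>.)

S => [S]S => [[S]S]S => [[[]]S]S => [[[]][]]S => [[[]][]][]

S => [S]S   [S ::= [ S ] S]
[S]S => [[S]S]S   [S ::= [ S ] S]
[[S]S]S => [[[]]S]S   [S ::= [ ]]
[[[]]S]S => [[[]][]]S   [S ::= [ ]]
[[[]][]]S => [[[]][]][]   [S ::= [ ]]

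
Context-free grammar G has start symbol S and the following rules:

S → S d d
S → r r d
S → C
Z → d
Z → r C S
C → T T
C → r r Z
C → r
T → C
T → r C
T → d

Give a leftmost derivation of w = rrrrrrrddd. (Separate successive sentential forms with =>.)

S => Sdd => Cdd => rrZdd => rrrCSdd => rrrTTSdd => rrrCTSdd => rrrrTSdd => rrrrCSdd => rrrrrSdd => rrrrrrrddd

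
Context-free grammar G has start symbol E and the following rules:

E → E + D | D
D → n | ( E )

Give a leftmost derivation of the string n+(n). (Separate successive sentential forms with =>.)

E=>E+D=>D+D=>n+D=>n+(E)=>n+(D)=>n+(n)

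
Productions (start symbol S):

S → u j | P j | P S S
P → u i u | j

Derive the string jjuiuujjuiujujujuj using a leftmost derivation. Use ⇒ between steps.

S ⇒ PSS   [S → P S S]
PSS ⇒ jSS   [P → j]
jSS ⇒ jPSSS   [S → P S S]
jPSSS ⇒ jjSSS   [P → j]
jjSSS ⇒ jjPSSSS   [S → P S S]
jjPSSSS ⇒ jjuiuSSSS   [P → u i u]
jjuiuSSSS ⇒ jjuiuujSSS   [S → u j]
jjuiuujSSS ⇒ jjuiuujPSSSS   [S → P S S]
jjuiuujPSSSS ⇒ jjuiuujjSSSS   [P → j]
jjuiuujjSSSS ⇒ jjuiuujjPjSSS   [S → P j]
jjuiuujjPjSSS ⇒ jjuiuujjuiujSSS   [P → u i u]
jjuiuujjuiujSSS ⇒ jjuiuujjuiujujSS   [S → u j]
jjuiuujjuiujujSS ⇒ jjuiuujjuiujujujS   [S → u j]
jjuiuujjuiujujujS ⇒ jjuiuujjuiujujujuj   [S → u j]

S ⇒ PSS ⇒ jSS ⇒ jPSSS ⇒ jjSSS ⇒ jjPSSSS ⇒ jjuiuSSSS ⇒ jjuiuujSSS ⇒ jjuiuujPSSSS ⇒ jjuiuujjSSSS ⇒ jjuiuujjPjSSS ⇒ jjuiuujjuiujSSS ⇒ jjuiuujjuiujujSS ⇒ jjuiuujjuiujujujS ⇒ jjuiuujjuiujujujuj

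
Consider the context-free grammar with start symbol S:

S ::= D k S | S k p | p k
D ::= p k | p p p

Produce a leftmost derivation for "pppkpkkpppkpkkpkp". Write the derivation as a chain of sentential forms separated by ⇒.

S ⇒ DkS ⇒ pppkS ⇒ pppkDkS ⇒ pppkpkkS ⇒ pppkpkkSkp ⇒ pppkpkkDkSkp ⇒ pppkpkkpppkSkp ⇒ pppkpkkpppkSkpkp ⇒ pppkpkkpppkpkkpkp

S ⇒ DkS   [S ::= D k S]
DkS ⇒ pppkS   [D ::= p p p]
pppkS ⇒ pppkDkS   [S ::= D k S]
pppkDkS ⇒ pppkpkkS   [D ::= p k]
pppkpkkS ⇒ pppkpkkSkp   [S ::= S k p]
pppkpkkSkp ⇒ pppkpkkDkSkp   [S ::= D k S]
pppkpkkDkSkp ⇒ pppkpkkpppkSkp   [D ::= p p p]
pppkpkkpppkSkp ⇒ pppkpkkpppkSkpkp   [S ::= S k p]
pppkpkkpppkSkpkp ⇒ pppkpkkpppkpkkpkp   [S ::= p k]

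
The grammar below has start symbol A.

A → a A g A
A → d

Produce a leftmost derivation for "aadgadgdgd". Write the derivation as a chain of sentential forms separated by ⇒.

A⇒aAgA⇒aaAgAgA⇒aadgAgA⇒aadgaAgAgA⇒aadgadgAgA⇒aadgadgdgA⇒aadgadgdgd

A ⇒ aAgA   [A → a A g A]
aAgA ⇒ aaAgAgA   [A → a A g A]
aaAgAgA ⇒ aadgAgA   [A → d]
aadgAgA ⇒ aadgaAgAgA   [A → a A g A]
aadgaAgAgA ⇒ aadgadgAgA   [A → d]
aadgadgAgA ⇒ aadgadgdgA   [A → d]
aadgadgdgA ⇒ aadgadgdgd   [A → d]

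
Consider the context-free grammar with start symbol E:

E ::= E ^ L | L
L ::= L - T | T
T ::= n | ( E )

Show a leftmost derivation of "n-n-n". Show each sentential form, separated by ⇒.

E ⇒ L   [E ::= L]
L ⇒ L-T   [L ::= L - T]
L-T ⇒ L-T-T   [L ::= L - T]
L-T-T ⇒ T-T-T   [L ::= T]
T-T-T ⇒ n-T-T   [T ::= n]
n-T-T ⇒ n-n-T   [T ::= n]
n-n-T ⇒ n-n-n   [T ::= n]

E⇒L⇒L-T⇒L-T-T⇒T-T-T⇒n-T-T⇒n-n-T⇒n-n-n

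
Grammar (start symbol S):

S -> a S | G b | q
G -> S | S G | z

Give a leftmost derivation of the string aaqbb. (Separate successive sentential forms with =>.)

S => aS => aGb => aSb => aGbb => aSbb => aaSbb => aaqbb

S => aS   [S -> a S]
aS => aGb   [S -> G b]
aGb => aSb   [G -> S]
aSb => aGbb   [S -> G b]
aGbb => aSbb   [G -> S]
aSbb => aaSbb   [S -> a S]
aaSbb => aaqbb   [S -> q]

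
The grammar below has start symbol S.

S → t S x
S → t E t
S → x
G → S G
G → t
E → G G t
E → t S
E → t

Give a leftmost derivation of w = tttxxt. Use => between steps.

S => tEt   [S → t E t]
tEt => ttSt   [E → t S]
ttSt => tttSxt   [S → t S x]
tttSxt => tttxxt   [S → x]

S => tEt => ttSt => tttSxt => tttxxt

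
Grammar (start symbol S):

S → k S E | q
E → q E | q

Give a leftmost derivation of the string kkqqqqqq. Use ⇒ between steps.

S ⇒ kSE ⇒ kkSEE ⇒ kkqEE ⇒ kkqqEE ⇒ kkqqqEE ⇒ kkqqqqEE ⇒ kkqqqqqE ⇒ kkqqqqqq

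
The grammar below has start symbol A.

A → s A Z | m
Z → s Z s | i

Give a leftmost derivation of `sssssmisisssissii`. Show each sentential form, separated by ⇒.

A⇒sAZ⇒ssAZZ⇒sssAZZZ⇒ssssAZZZZ⇒sssssAZZZZZ⇒sssssmZZZZZ⇒sssssmiZZZZ⇒sssssmisZsZZZ⇒sssssmisisZZZ⇒sssssmisissZsZZ⇒sssssmisisssZssZZ⇒sssssmisisssissZZ⇒sssssmisisssissiZ⇒sssssmisisssissii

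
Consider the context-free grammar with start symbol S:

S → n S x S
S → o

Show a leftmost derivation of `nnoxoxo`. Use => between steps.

S => nSxS   [S → n S x S]
nSxS => nnSxSxS   [S → n S x S]
nnSxSxS => nnoxSxS   [S → o]
nnoxSxS => nnoxoxS   [S → o]
nnoxoxS => nnoxoxo   [S → o]

S=>nSxS=>nnSxSxS=>nnoxSxS=>nnoxoxS=>nnoxoxo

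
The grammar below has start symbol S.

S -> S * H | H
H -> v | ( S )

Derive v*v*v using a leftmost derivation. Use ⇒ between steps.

S ⇒ S*H ⇒ S*H*H ⇒ H*H*H ⇒ v*H*H ⇒ v*v*H ⇒ v*v*v

S ⇒ S*H   [S -> S * H]
S*H ⇒ S*H*H   [S -> S * H]
S*H*H ⇒ H*H*H   [S -> H]
H*H*H ⇒ v*H*H   [H -> v]
v*H*H ⇒ v*v*H   [H -> v]
v*v*H ⇒ v*v*v   [H -> v]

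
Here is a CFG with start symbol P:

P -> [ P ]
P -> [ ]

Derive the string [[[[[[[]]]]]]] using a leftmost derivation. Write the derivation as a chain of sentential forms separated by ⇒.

P ⇒ [P] ⇒ [[P]] ⇒ [[[P]]] ⇒ [[[[P]]]] ⇒ [[[[[P]]]]] ⇒ [[[[[[P]]]]]] ⇒ [[[[[[[]]]]]]]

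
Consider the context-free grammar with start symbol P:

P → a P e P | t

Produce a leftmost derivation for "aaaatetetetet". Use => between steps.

P => aPeP => aaPePeP => aaaPePePeP => aaaaPePePePeP => aaaatePePePeP => aaaatetePePeP => aaaatetetePeP => aaaateteteteP => aaaatetetetet

P => aPeP   [P → a P e P]
aPeP => aaPePeP   [P → a P e P]
aaPePeP => aaaPePePeP   [P → a P e P]
aaaPePePeP => aaaaPePePePeP   [P → a P e P]
aaaaPePePePeP => aaaatePePePeP   [P → t]
aaaatePePePeP => aaaatetePePeP   [P → t]
aaaatetePePeP => aaaatetetePeP   [P → t]
aaaatetetePeP => aaaateteteteP   [P → t]
aaaateteteteP => aaaatetetetet   [P → t]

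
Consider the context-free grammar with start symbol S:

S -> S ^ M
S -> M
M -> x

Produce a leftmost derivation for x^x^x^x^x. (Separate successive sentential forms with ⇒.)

S ⇒ S^M ⇒ S^M^M ⇒ S^M^M^M ⇒ S^M^M^M^M ⇒ M^M^M^M^M ⇒ x^M^M^M^M ⇒ x^x^M^M^M ⇒ x^x^x^M^M ⇒ x^x^x^x^M ⇒ x^x^x^x^x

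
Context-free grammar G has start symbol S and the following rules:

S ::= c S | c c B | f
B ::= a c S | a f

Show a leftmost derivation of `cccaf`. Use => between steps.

S => cS   [S ::= c S]
cS => cccB   [S ::= c c B]
cccB => cccaf   [B ::= a f]

S => cS => cccB => cccaf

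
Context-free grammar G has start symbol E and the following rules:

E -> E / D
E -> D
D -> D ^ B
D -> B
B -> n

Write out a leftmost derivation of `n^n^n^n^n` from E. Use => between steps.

E => D => D^B => D^B^B => D^B^B^B => D^B^B^B^B => B^B^B^B^B => n^B^B^B^B => n^n^B^B^B => n^n^n^B^B => n^n^n^n^B => n^n^n^n^n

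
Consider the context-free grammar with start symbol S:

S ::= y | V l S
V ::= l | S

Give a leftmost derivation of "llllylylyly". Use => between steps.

S => VlS => llS => llVlS => llSlS => llVlSlS => llSlSlS => llVlSlSlS => llSlSlSlS => llVlSlSlSlS => llllSlSlSlS => llllylSlSlS => llllylylSlS => llllylylylS => llllylylyly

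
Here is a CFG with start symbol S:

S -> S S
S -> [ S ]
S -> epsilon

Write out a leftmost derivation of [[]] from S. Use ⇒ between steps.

S ⇒ [S] ⇒ [SS] ⇒ [[S]S] ⇒ [[]S] ⇒ [[]]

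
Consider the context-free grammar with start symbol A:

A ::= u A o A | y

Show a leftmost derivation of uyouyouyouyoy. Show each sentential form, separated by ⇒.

A ⇒ uAoA   [A ::= u A o A]
uAoA ⇒ uyoA   [A ::= y]
uyoA ⇒ uyouAoA   [A ::= u A o A]
uyouAoA ⇒ uyouyoA   [A ::= y]
uyouyoA ⇒ uyouyouAoA   [A ::= u A o A]
uyouyouAoA ⇒ uyouyouyoA   [A ::= y]
uyouyouyoA ⇒ uyouyouyouAoA   [A ::= u A o A]
uyouyouyouAoA ⇒ uyouyouyouyoA   [A ::= y]
uyouyouyouyoA ⇒ uyouyouyouyoy   [A ::= y]

A⇒uAoA⇒uyoA⇒uyouAoA⇒uyouyoA⇒uyouyouAoA⇒uyouyouyoA⇒uyouyouyouAoA⇒uyouyouyouyoA⇒uyouyouyouyoy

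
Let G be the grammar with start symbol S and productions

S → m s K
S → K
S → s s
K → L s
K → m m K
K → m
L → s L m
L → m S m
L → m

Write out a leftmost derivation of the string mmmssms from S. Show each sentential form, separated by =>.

S=>K=>mmK=>mmLs=>mmmSms=>mmmssms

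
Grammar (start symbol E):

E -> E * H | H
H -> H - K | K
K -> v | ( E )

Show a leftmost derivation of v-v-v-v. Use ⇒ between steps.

E ⇒ H   [E -> H]
H ⇒ H-K   [H -> H - K]
H-K ⇒ H-K-K   [H -> H - K]
H-K-K ⇒ H-K-K-K   [H -> H - K]
H-K-K-K ⇒ K-K-K-K   [H -> K]
K-K-K-K ⇒ v-K-K-K   [K -> v]
v-K-K-K ⇒ v-v-K-K   [K -> v]
v-v-K-K ⇒ v-v-v-K   [K -> v]
v-v-v-K ⇒ v-v-v-v   [K -> v]

E⇒H⇒H-K⇒H-K-K⇒H-K-K-K⇒K-K-K-K⇒v-K-K-K⇒v-v-K-K⇒v-v-v-K⇒v-v-v-v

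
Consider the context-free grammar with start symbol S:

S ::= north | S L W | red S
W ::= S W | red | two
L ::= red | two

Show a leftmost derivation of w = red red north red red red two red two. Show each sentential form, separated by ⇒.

S ⇒ red S   [S ::= red S]
red S ⇒ red S L W   [S ::= S L W]
red S L W ⇒ red S L W L W   [S ::= S L W]
red S L W L W ⇒ red red S L W L W   [S ::= red S]
red red S L W L W ⇒ red red S L W L W L W   [S ::= S L W]
red red S L W L W L W ⇒ red red north L W L W L W   [S ::= north]
red red north L W L W L W ⇒ red red north red W L W L W   [L ::= red]
red red north red W L W L W ⇒ red red north red red L W L W   [W ::= red]
red red north red red L W L W ⇒ red red north red red red W L W   [L ::= red]
red red north red red red W L W ⇒ red red north red red red two L W   [W ::= two]
red red north red red red two L W ⇒ red red north red red red two red W   [L ::= red]
red red north red red red two red W ⇒ red red north red red red two red two   [W ::= two]

S ⇒ red S ⇒ red S L W ⇒ red S L W L W ⇒ red red S L W L W ⇒ red red S L W L W L W ⇒ red red north L W L W L W ⇒ red red north red W L W L W ⇒ red red north red red L W L W ⇒ red red north red red red W L W ⇒ red red north red red red two L W ⇒ red red north red red red two red W ⇒ red red north red red red two red two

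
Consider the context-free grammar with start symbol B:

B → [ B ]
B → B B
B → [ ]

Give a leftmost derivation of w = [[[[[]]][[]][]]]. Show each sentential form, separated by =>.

B => [B]   [B → [ B ]]
[B] => [[B]]   [B → [ B ]]
[[B]] => [[BB]]   [B → B B]
[[BB]] => [[BBB]]   [B → B B]
[[BBB]] => [[[B]BB]]   [B → [ B ]]
[[[B]BB]] => [[[[B]]BB]]   [B → [ B ]]
[[[[B]]BB]] => [[[[[]]]BB]]   [B → [ ]]
[[[[[]]]BB]] => [[[[[]]][B]B]]   [B → [ B ]]
[[[[[]]][B]B]] => [[[[[]]][[]]B]]   [B → [ ]]
[[[[[]]][[]]B]] => [[[[[]]][[]][]]]   [B → [ ]]

B => [B] => [[B]] => [[BB]] => [[BBB]] => [[[B]BB]] => [[[[B]]BB]] => [[[[[]]]BB]] => [[[[[]]][B]B]] => [[[[[]]][[]]B]] => [[[[[]]][[]][]]]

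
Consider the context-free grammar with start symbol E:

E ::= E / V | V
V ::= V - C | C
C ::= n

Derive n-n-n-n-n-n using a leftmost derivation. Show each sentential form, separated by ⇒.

E⇒V⇒V-C⇒V-C-C⇒V-C-C-C⇒V-C-C-C-C⇒V-C-C-C-C-C⇒C-C-C-C-C-C⇒n-C-C-C-C-C⇒n-n-C-C-C-C⇒n-n-n-C-C-C⇒n-n-n-n-C-C⇒n-n-n-n-n-C⇒n-n-n-n-n-n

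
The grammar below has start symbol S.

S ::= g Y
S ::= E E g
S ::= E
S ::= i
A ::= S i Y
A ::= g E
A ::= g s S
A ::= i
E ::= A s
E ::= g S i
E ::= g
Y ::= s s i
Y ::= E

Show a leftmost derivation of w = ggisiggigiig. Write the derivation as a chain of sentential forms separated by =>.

S => EEg   [S ::= E E g]
EEg => gSiEg   [E ::= g S i]
gSiEg => gEEgiEg   [S ::= E E g]
gEEgiEg => ggSiEgiEg   [E ::= g S i]
ggSiEgiEg => ggEiEgiEg   [S ::= E]
ggEiEgiEg => ggAsiEgiEg   [E ::= A s]
ggAsiEgiEg => ggisiEgiEg   [A ::= i]
ggisiEgiEg => ggisiggiEg   [E ::= g]
ggisiggiEg => ggisiggigSig   [E ::= g S i]
ggisiggigSig => ggisiggigiig   [S ::= i]

S => EEg => gSiEg => gEEgiEg => ggSiEgiEg => ggEiEgiEg => ggAsiEgiEg => ggisiEgiEg => ggisiggiEg => ggisiggigSig => ggisiggigiig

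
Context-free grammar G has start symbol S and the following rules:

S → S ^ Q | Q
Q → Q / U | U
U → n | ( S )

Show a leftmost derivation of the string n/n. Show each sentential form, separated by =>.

S => Q => Q/U => U/U => n/U => n/n

S => Q   [S → Q]
Q => Q/U   [Q → Q / U]
Q/U => U/U   [Q → U]
U/U => n/U   [U → n]
n/U => n/n   [U → n]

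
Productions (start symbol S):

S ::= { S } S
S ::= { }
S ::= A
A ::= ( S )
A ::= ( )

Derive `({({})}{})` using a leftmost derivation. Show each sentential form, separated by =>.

S => A   [S ::= A]
A => (S)   [A ::= ( S )]
(S) => ({S}S)   [S ::= { S } S]
({S}S) => ({A}S)   [S ::= A]
({A}S) => ({(S)}S)   [A ::= ( S )]
({(S)}S) => ({({})}S)   [S ::= { }]
({({})}S) => ({({})}{})   [S ::= { }]

S => A => (S) => ({S}S) => ({A}S) => ({(S)}S) => ({({})}S) => ({({})}{})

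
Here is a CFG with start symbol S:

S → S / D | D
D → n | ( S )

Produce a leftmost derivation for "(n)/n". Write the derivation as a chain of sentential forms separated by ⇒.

S ⇒ S/D ⇒ D/D ⇒ (S)/D ⇒ (D)/D ⇒ (n)/D ⇒ (n)/n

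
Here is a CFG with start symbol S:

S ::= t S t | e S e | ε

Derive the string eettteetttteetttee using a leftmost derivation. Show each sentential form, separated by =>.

S => eSe => eeSee => eetStee => eettSttee => eetttStttee => eettteSetttee => eettteeSeetttee => eettteetSteetttee => eettteettStteetttee => eettteetttteetttee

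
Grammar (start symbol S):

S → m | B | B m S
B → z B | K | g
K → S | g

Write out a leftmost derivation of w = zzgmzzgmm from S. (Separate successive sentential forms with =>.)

S => BmS => zBmS => zzBmS => zzgmS => zzgmBmS => zzgmzBmS => zzgmzzBmS => zzgmzzgmS => zzgmzzgmm

S => BmS   [S → B m S]
BmS => zBmS   [B → z B]
zBmS => zzBmS   [B → z B]
zzBmS => zzgmS   [B → g]
zzgmS => zzgmBmS   [S → B m S]
zzgmBmS => zzgmzBmS   [B → z B]
zzgmzBmS => zzgmzzBmS   [B → z B]
zzgmzzBmS => zzgmzzgmS   [B → g]
zzgmzzgmS => zzgmzzgmm   [S → m]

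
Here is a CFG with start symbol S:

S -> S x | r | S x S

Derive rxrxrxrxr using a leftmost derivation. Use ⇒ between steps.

S ⇒ SxS ⇒ SxSxS ⇒ SxSxSxS ⇒ SxSxSxSxS ⇒ rxSxSxSxS ⇒ rxrxSxSxS ⇒ rxrxrxSxS ⇒ rxrxrxrxS ⇒ rxrxrxrxr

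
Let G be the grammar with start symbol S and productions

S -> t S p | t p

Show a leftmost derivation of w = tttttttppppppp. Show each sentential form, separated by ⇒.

S⇒tSp⇒ttSpp⇒tttSppp⇒ttttSpppp⇒tttttSppppp⇒ttttttSpppppp⇒tttttttppppppp

S ⇒ tSp   [S -> t S p]
tSp ⇒ ttSpp   [S -> t S p]
ttSpp ⇒ tttSppp   [S -> t S p]
tttSppp ⇒ ttttSpppp   [S -> t S p]
ttttSpppp ⇒ tttttSppppp   [S -> t S p]
tttttSppppp ⇒ ttttttSpppppp   [S -> t S p]
ttttttSpppppp ⇒ tttttttppppppp   [S -> t p]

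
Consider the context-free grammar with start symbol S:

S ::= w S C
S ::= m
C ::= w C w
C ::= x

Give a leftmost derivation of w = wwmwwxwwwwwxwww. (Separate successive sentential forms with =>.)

S => wSC   [S ::= w S C]
wSC => wwSCC   [S ::= w S C]
wwSCC => wwmCC   [S ::= m]
wwmCC => wwmwCwC   [C ::= w C w]
wwmwCwC => wwmwwCwwC   [C ::= w C w]
wwmwwCwwC => wwmwwxwwC   [C ::= x]
wwmwwxwwC => wwmwwxwwwCw   [C ::= w C w]
wwmwwxwwwCw => wwmwwxwwwwCww   [C ::= w C w]
wwmwwxwwwwCww => wwmwwxwwwwwCwww   [C ::= w C w]
wwmwwxwwwwwCwww => wwmwwxwwwwwxwww   [C ::= x]

S => wSC => wwSCC => wwmCC => wwmwCwC => wwmwwCwwC => wwmwwxwwC => wwmwwxwwwCw => wwmwwxwwwwCww => wwmwwxwwwwwCwww => wwmwwxwwwwwxwww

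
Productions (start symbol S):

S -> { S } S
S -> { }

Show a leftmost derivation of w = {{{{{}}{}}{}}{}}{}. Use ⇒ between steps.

S ⇒ {S}S ⇒ {{S}S}S ⇒ {{{S}S}S}S ⇒ {{{{S}S}S}S}S ⇒ {{{{{}}S}S}S}S ⇒ {{{{{}}{}}S}S}S ⇒ {{{{{}}{}}{}}S}S ⇒ {{{{{}}{}}{}}{}}S ⇒ {{{{{}}{}}{}}{}}{}

S ⇒ {S}S   [S -> { S } S]
{S}S ⇒ {{S}S}S   [S -> { S } S]
{{S}S}S ⇒ {{{S}S}S}S   [S -> { S } S]
{{{S}S}S}S ⇒ {{{{S}S}S}S}S   [S -> { S } S]
{{{{S}S}S}S}S ⇒ {{{{{}}S}S}S}S   [S -> { }]
{{{{{}}S}S}S}S ⇒ {{{{{}}{}}S}S}S   [S -> { }]
{{{{{}}{}}S}S}S ⇒ {{{{{}}{}}{}}S}S   [S -> { }]
{{{{{}}{}}{}}S}S ⇒ {{{{{}}{}}{}}{}}S   [S -> { }]
{{{{{}}{}}{}}{}}S ⇒ {{{{{}}{}}{}}{}}{}   [S -> { }]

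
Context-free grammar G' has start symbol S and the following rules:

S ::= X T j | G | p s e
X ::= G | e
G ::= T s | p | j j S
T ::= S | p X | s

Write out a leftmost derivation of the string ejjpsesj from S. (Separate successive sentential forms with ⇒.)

S⇒XTj⇒eTj⇒eSj⇒eGj⇒ejjSj⇒ejjGj⇒ejjTsj⇒ejjSsj⇒ejjpsesj

S ⇒ XTj   [S ::= X T j]
XTj ⇒ eTj   [X ::= e]
eTj ⇒ eSj   [T ::= S]
eSj ⇒ eGj   [S ::= G]
eGj ⇒ ejjSj   [G ::= j j S]
ejjSj ⇒ ejjGj   [S ::= G]
ejjGj ⇒ ejjTsj   [G ::= T s]
ejjTsj ⇒ ejjSsj   [T ::= S]
ejjSsj ⇒ ejjpsesj   [S ::= p s e]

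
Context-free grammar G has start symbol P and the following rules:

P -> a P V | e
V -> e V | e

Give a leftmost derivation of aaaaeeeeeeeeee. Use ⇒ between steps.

P⇒aPV⇒aaPVV⇒aaaPVVV⇒aaaaPVVVV⇒aaaaeVVVV⇒aaaaeeVVVV⇒aaaaeeeVVVV⇒aaaaeeeeVVVV⇒aaaaeeeeeVVV⇒aaaaeeeeeeVV⇒aaaaeeeeeeeV⇒aaaaeeeeeeeeV⇒aaaaeeeeeeeeeV⇒aaaaeeeeeeeeee

P ⇒ aPV   [P -> a P V]
aPV ⇒ aaPVV   [P -> a P V]
aaPVV ⇒ aaaPVVV   [P -> a P V]
aaaPVVV ⇒ aaaaPVVVV   [P -> a P V]
aaaaPVVVV ⇒ aaaaeVVVV   [P -> e]
aaaaeVVVV ⇒ aaaaeeVVVV   [V -> e V]
aaaaeeVVVV ⇒ aaaaeeeVVVV   [V -> e V]
aaaaeeeVVVV ⇒ aaaaeeeeVVVV   [V -> e V]
aaaaeeeeVVVV ⇒ aaaaeeeeeVVV   [V -> e]
aaaaeeeeeVVV ⇒ aaaaeeeeeeVV   [V -> e]
aaaaeeeeeeVV ⇒ aaaaeeeeeeeV   [V -> e]
aaaaeeeeeeeV ⇒ aaaaeeeeeeeeV   [V -> e V]
aaaaeeeeeeeeV ⇒ aaaaeeeeeeeeeV   [V -> e V]
aaaaeeeeeeeeeV ⇒ aaaaeeeeeeeeee   [V -> e]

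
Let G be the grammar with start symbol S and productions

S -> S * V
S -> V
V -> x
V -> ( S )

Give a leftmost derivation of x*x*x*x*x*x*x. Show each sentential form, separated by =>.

S => S*V => S*V*V => S*V*V*V => S*V*V*V*V => S*V*V*V*V*V => S*V*V*V*V*V*V => V*V*V*V*V*V*V => x*V*V*V*V*V*V => x*x*V*V*V*V*V => x*x*x*V*V*V*V => x*x*x*x*V*V*V => x*x*x*x*x*V*V => x*x*x*x*x*x*V => x*x*x*x*x*x*x

S => S*V   [S -> S * V]
S*V => S*V*V   [S -> S * V]
S*V*V => S*V*V*V   [S -> S * V]
S*V*V*V => S*V*V*V*V   [S -> S * V]
S*V*V*V*V => S*V*V*V*V*V   [S -> S * V]
S*V*V*V*V*V => S*V*V*V*V*V*V   [S -> S * V]
S*V*V*V*V*V*V => V*V*V*V*V*V*V   [S -> V]
V*V*V*V*V*V*V => x*V*V*V*V*V*V   [V -> x]
x*V*V*V*V*V*V => x*x*V*V*V*V*V   [V -> x]
x*x*V*V*V*V*V => x*x*x*V*V*V*V   [V -> x]
x*x*x*V*V*V*V => x*x*x*x*V*V*V   [V -> x]
x*x*x*x*V*V*V => x*x*x*x*x*V*V   [V -> x]
x*x*x*x*x*V*V => x*x*x*x*x*x*V   [V -> x]
x*x*x*x*x*x*V => x*x*x*x*x*x*x   [V -> x]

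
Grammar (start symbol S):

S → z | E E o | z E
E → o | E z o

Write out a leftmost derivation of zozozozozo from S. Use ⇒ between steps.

S⇒zE⇒zEzo⇒zEzozo⇒zEzozozo⇒zEzozozozo⇒zozozozozo

S ⇒ zE   [S → z E]
zE ⇒ zEzo   [E → E z o]
zEzo ⇒ zEzozo   [E → E z o]
zEzozo ⇒ zEzozozo   [E → E z o]
zEzozozo ⇒ zEzozozozo   [E → E z o]
zEzozozozo ⇒ zozozozozo   [E → o]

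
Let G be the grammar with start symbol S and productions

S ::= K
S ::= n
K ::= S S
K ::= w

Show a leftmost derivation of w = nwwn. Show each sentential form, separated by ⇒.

S ⇒ K ⇒ SS ⇒ KS ⇒ SSS ⇒ KSS ⇒ SSSS ⇒ nSSS ⇒ nKSS ⇒ nwSS ⇒ nwKS ⇒ nwwS ⇒ nwwn

S ⇒ K   [S ::= K]
K ⇒ SS   [K ::= S S]
SS ⇒ KS   [S ::= K]
KS ⇒ SSS   [K ::= S S]
SSS ⇒ KSS   [S ::= K]
KSS ⇒ SSSS   [K ::= S S]
SSSS ⇒ nSSS   [S ::= n]
nSSS ⇒ nKSS   [S ::= K]
nKSS ⇒ nwSS   [K ::= w]
nwSS ⇒ nwKS   [S ::= K]
nwKS ⇒ nwwS   [K ::= w]
nwwS ⇒ nwwn   [S ::= n]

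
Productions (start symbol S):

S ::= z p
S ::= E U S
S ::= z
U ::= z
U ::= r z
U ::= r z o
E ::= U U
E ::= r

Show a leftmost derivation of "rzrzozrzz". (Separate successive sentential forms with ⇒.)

S ⇒ EUS ⇒ UUUS ⇒ rzUUS ⇒ rzrzoUS ⇒ rzrzozS ⇒ rzrzozEUS ⇒ rzrzozrUS ⇒ rzrzozrzS ⇒ rzrzozrzz

S ⇒ EUS   [S ::= E U S]
EUS ⇒ UUUS   [E ::= U U]
UUUS ⇒ rzUUS   [U ::= r z]
rzUUS ⇒ rzrzoUS   [U ::= r z o]
rzrzoUS ⇒ rzrzozS   [U ::= z]
rzrzozS ⇒ rzrzozEUS   [S ::= E U S]
rzrzozEUS ⇒ rzrzozrUS   [E ::= r]
rzrzozrUS ⇒ rzrzozrzS   [U ::= z]
rzrzozrzS ⇒ rzrzozrzz   [S ::= z]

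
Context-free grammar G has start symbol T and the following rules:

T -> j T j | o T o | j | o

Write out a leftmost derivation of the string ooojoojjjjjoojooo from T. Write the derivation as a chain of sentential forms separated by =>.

T => oTo => ooToo => oooTooo => ooojTjooo => ooojoTojooo => ooojooToojooo => ooojoojTjoojooo => ooojoojjTjjoojooo => ooojoojjjjjoojooo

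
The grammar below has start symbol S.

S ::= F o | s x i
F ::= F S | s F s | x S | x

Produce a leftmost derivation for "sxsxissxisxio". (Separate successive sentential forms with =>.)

S=>Fo=>FSo=>FSSo=>sFsSSo=>sxSsSSo=>sxsxisSSo=>sxsxissxiSo=>sxsxissxisxio

S => Fo   [S ::= F o]
Fo => FSo   [F ::= F S]
FSo => FSSo   [F ::= F S]
FSSo => sFsSSo   [F ::= s F s]
sFsSSo => sxSsSSo   [F ::= x S]
sxSsSSo => sxsxisSSo   [S ::= s x i]
sxsxisSSo => sxsxissxiSo   [S ::= s x i]
sxsxissxiSo => sxsxissxisxio   [S ::= s x i]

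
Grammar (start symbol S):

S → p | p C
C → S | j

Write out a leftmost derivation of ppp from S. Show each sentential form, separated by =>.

S => pC => pS => ppC => ppS => ppp

S => pC   [S → p C]
pC => pS   [C → S]
pS => ppC   [S → p C]
ppC => ppS   [C → S]
ppS => ppp   [S → p]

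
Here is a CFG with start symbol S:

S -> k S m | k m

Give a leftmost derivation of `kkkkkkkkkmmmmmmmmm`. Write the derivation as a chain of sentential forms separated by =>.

S => kSm => kkSmm => kkkSmmm => kkkkSmmmm => kkkkkSmmmmm => kkkkkkSmmmmmm => kkkkkkkSmmmmmmm => kkkkkkkkSmmmmmmmm => kkkkkkkkkmmmmmmmmm

S => kSm   [S -> k S m]
kSm => kkSmm   [S -> k S m]
kkSmm => kkkSmmm   [S -> k S m]
kkkSmmm => kkkkSmmmm   [S -> k S m]
kkkkSmmmm => kkkkkSmmmmm   [S -> k S m]
kkkkkSmmmmm => kkkkkkSmmmmmm   [S -> k S m]
kkkkkkSmmmmmm => kkkkkkkSmmmmmmm   [S -> k S m]
kkkkkkkSmmmmmmm => kkkkkkkkSmmmmmmmm   [S -> k S m]
kkkkkkkkSmmmmmmmm => kkkkkkkkkmmmmmmmmm   [S -> k m]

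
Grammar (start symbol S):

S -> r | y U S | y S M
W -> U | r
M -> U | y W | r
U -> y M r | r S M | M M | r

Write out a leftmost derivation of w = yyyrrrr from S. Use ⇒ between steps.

S ⇒ yUS   [S -> y U S]
yUS ⇒ yMMS   [U -> M M]
yMMS ⇒ yyWMS   [M -> y W]
yyWMS ⇒ yyUMS   [W -> U]
yyUMS ⇒ yyMMMS   [U -> M M]
yyMMMS ⇒ yyyWMMS   [M -> y W]
yyyWMMS ⇒ yyyrMMS   [W -> r]
yyyrMMS ⇒ yyyrrMS   [M -> r]
yyyrrMS ⇒ yyyrrrS   [M -> r]
yyyrrrS ⇒ yyyrrrr   [S -> r]

S ⇒ yUS ⇒ yMMS ⇒ yyWMS ⇒ yyUMS ⇒ yyMMMS ⇒ yyyWMMS ⇒ yyyrMMS ⇒ yyyrrMS ⇒ yyyrrrS ⇒ yyyrrrr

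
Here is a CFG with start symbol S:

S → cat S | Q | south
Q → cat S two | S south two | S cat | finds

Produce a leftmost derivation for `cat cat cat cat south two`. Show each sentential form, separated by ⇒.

S ⇒ cat S   [S → cat S]
cat S ⇒ cat Q   [S → Q]
cat Q ⇒ cat cat S two   [Q → cat S two]
cat cat S two ⇒ cat cat cat S two   [S → cat S]
cat cat cat S two ⇒ cat cat cat cat S two   [S → cat S]
cat cat cat cat S two ⇒ cat cat cat cat south two   [S → south]

S ⇒ cat S ⇒ cat Q ⇒ cat cat S two ⇒ cat cat cat S two ⇒ cat cat cat cat S two ⇒ cat cat cat cat south two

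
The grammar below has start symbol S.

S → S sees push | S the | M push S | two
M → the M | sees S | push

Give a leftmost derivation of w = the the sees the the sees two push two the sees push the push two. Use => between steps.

S => M push S   [S → M push S]
M push S => the M push S   [M → the M]
the M push S => the the M push S   [M → the M]
the the M push S => the the sees S push S   [M → sees S]
the the sees S push S => the the sees S the push S   [S → S the]
the the sees S the push S => the the sees M push S the push S   [S → M push S]
the the sees M push S the push S => the the sees the M push S the push S   [M → the M]
the the sees the M push S the push S => the the sees the the M push S the push S   [M → the M]
the the sees the the M push S the push S => the the sees the the sees S push S the push S   [M → sees S]
the the sees the the sees S push S the push S => the the sees the the sees two push S the push S   [S → two]
the the sees the the sees two push S the push S => the the sees the the sees two push S sees push the push S   [S → S sees push]
the the sees the the sees two push S sees push the push S => the the sees the the sees two push S the sees push the push S   [S → S the]
the the sees the the sees two push S the sees push the push S => the the sees the the sees two push two the sees push the push S   [S → two]
the the sees the the sees two push two the sees push the push S => the the sees the the sees two push two the sees push the push two   [S → two]

S => M push S => the M push S => the the M push S => the the sees S push S => the the sees S the push S => the the sees M push S the push S => the the sees the M push S the push S => the the sees the the M push S the push S => the the sees the the sees S push S the push S => the the sees the the sees two push S the push S => the the sees the the sees two push S sees push the push S => the the sees the the sees two push S the sees push the push S => the the sees the the sees two push two the sees push the push S => the the sees the the sees two push two the sees push the push two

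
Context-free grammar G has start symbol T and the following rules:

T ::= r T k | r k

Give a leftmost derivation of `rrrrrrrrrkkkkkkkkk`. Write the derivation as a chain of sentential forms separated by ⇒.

T ⇒ rTk ⇒ rrTkk ⇒ rrrTkkk ⇒ rrrrTkkkk ⇒ rrrrrTkkkkk ⇒ rrrrrrTkkkkkk ⇒ rrrrrrrTkkkkkkk ⇒ rrrrrrrrTkkkkkkkk ⇒ rrrrrrrrrkkkkkkkkk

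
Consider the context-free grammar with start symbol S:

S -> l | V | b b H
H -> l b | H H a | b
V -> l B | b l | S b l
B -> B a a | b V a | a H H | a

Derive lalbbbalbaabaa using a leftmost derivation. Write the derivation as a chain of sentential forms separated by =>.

S => V => lB => lBaa => laHHaa => laHHaHaa => lalbHaHaa => lalbHHaaHaa => lalbHHaHaaHaa => lalbbHaHaaHaa => lalbbbaHaaHaa => lalbbbalbaaHaa => lalbbbalbaabaa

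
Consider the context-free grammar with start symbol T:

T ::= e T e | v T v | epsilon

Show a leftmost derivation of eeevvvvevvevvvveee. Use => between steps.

T => eTe => eeTee => eeeTeee => eeevTveee => eeevvTvveee => eeevvvTvvveee => eeevvvvTvvvveee => eeevvvveTevvvveee => eeevvvvevTvevvvveee => eeevvvvevvevvvveee

T => eTe   [T ::= e T e]
eTe => eeTee   [T ::= e T e]
eeTee => eeeTeee   [T ::= e T e]
eeeTeee => eeevTveee   [T ::= v T v]
eeevTveee => eeevvTvveee   [T ::= v T v]
eeevvTvveee => eeevvvTvvveee   [T ::= v T v]
eeevvvTvvveee => eeevvvvTvvvveee   [T ::= v T v]
eeevvvvTvvvveee => eeevvvveTevvvveee   [T ::= e T e]
eeevvvveTevvvveee => eeevvvvevTvevvvveee   [T ::= v T v]
eeevvvvevTvevvvveee => eeevvvvevvevvvveee   [T ::= epsilon]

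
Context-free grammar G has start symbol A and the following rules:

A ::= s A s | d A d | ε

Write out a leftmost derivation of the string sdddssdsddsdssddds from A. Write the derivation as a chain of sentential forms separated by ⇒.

A ⇒ sAs   [A ::= s A s]
sAs ⇒ sdAds   [A ::= d A d]
sdAds ⇒ sddAdds   [A ::= d A d]
sddAdds ⇒ sdddAddds   [A ::= d A d]
sdddAddds ⇒ sdddsAsddds   [A ::= s A s]
sdddsAsddds ⇒ sdddssAssddds   [A ::= s A s]
sdddssAssddds ⇒ sdddssdAdssddds   [A ::= d A d]
sdddssdAdssddds ⇒ sdddssdsAsdssddds   [A ::= s A s]
sdddssdsAsdssddds ⇒ sdddssdsdAdsdssddds   [A ::= d A d]
sdddssdsdAdsdssddds ⇒ sdddssdsddsdssddds   [A ::= ε]

A ⇒ sAs ⇒ sdAds ⇒ sddAdds ⇒ sdddAddds ⇒ sdddsAsddds ⇒ sdddssAssddds ⇒ sdddssdAdssddds ⇒ sdddssdsAsdssddds ⇒ sdddssdsdAdsdssddds ⇒ sdddssdsddsdssddds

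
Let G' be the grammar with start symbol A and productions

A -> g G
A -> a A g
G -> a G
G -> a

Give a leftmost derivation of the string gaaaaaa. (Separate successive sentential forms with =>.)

A=>gG=>gaG=>gaaG=>gaaaG=>gaaaaG=>gaaaaaG=>gaaaaaa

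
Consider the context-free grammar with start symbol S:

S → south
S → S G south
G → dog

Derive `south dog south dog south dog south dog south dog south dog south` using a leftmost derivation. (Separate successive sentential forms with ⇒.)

S ⇒ S G south   [S → S G south]
S G south ⇒ S G south G south   [S → S G south]
S G south G south ⇒ S G south G south G south   [S → S G south]
S G south G south G south ⇒ S G south G south G south G south   [S → S G south]
S G south G south G south G south ⇒ S G south G south G south G south G south   [S → S G south]
S G south G south G south G south G south ⇒ S G south G south G south G south G south G south   [S → S G south]
S G south G south G south G south G south G south ⇒ south G south G south G south G south G south G south   [S → south]
south G south G south G south G south G south G south ⇒ south dog south G south G south G south G south G south   [G → dog]
south dog south G south G south G south G south G south ⇒ south dog south dog south G south G south G south G south   [G → dog]
south dog south dog south G south G south G south G south ⇒ south dog south dog south dog south G south G south G south   [G → dog]
south dog south dog south dog south G south G south G south ⇒ south dog south dog south dog south dog south G south G south   [G → dog]
south dog south dog south dog south dog south G south G south ⇒ south dog south dog south dog south dog south dog south G south   [G → dog]
south dog south dog south dog south dog south dog south G south ⇒ south dog south dog south dog south dog south dog south dog south   [G → dog]

S ⇒ S G south ⇒ S G south G south ⇒ S G south G south G south ⇒ S G south G south G south G south ⇒ S G south G south G south G south G south ⇒ S G south G south G south G south G south G south ⇒ south G south G south G south G south G south G south ⇒ south dog south G south G south G south G south G south ⇒ south dog south dog south G south G south G south G south ⇒ south dog south dog south dog south G south G south G south ⇒ south dog south dog south dog south dog south G south G south ⇒ south dog south dog south dog south dog south dog south G south ⇒ south dog south dog south dog south dog south dog south dog south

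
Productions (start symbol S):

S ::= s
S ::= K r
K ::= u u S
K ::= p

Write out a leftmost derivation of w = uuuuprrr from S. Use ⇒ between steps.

S ⇒ Kr   [S ::= K r]
Kr ⇒ uuSr   [K ::= u u S]
uuSr ⇒ uuKrr   [S ::= K r]
uuKrr ⇒ uuuuSrr   [K ::= u u S]
uuuuSrr ⇒ uuuuKrrr   [S ::= K r]
uuuuKrrr ⇒ uuuuprrr   [K ::= p]

S ⇒ Kr ⇒ uuSr ⇒ uuKrr ⇒ uuuuSrr ⇒ uuuuKrrr ⇒ uuuuprrr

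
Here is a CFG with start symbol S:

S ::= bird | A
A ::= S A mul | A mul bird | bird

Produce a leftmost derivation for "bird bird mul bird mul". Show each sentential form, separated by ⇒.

S ⇒ A ⇒ S A mul ⇒ A A mul ⇒ bird A mul ⇒ bird A mul bird mul ⇒ bird bird mul bird mul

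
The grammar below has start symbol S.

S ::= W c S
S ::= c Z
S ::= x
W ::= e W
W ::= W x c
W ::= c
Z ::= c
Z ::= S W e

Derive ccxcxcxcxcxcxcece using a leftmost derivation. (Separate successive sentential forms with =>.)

S => cZ => cSWe => ccZWe => ccSWeWe => ccxWeWe => ccxWxceWe => ccxWxcxceWe => ccxWxcxcxceWe => ccxWxcxcxcxceWe => ccxWxcxcxcxcxceWe => ccxcxcxcxcxcxceWe => ccxcxcxcxcxcxcece

S => cZ   [S ::= c Z]
cZ => cSWe   [Z ::= S W e]
cSWe => ccZWe   [S ::= c Z]
ccZWe => ccSWeWe   [Z ::= S W e]
ccSWeWe => ccxWeWe   [S ::= x]
ccxWeWe => ccxWxceWe   [W ::= W x c]
ccxWxceWe => ccxWxcxceWe   [W ::= W x c]
ccxWxcxceWe => ccxWxcxcxceWe   [W ::= W x c]
ccxWxcxcxceWe => ccxWxcxcxcxceWe   [W ::= W x c]
ccxWxcxcxcxceWe => ccxWxcxcxcxcxceWe   [W ::= W x c]
ccxWxcxcxcxcxceWe => ccxcxcxcxcxcxceWe   [W ::= c]
ccxcxcxcxcxcxceWe => ccxcxcxcxcxcxcece   [W ::= c]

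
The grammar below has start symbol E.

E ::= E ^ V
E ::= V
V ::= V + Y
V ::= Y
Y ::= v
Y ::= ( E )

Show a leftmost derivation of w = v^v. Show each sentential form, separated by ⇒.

E ⇒ E^V   [E ::= E ^ V]
E^V ⇒ V^V   [E ::= V]
V^V ⇒ Y^V   [V ::= Y]
Y^V ⇒ v^V   [Y ::= v]
v^V ⇒ v^Y   [V ::= Y]
v^Y ⇒ v^v   [Y ::= v]

E⇒E^V⇒V^V⇒Y^V⇒v^V⇒v^Y⇒v^v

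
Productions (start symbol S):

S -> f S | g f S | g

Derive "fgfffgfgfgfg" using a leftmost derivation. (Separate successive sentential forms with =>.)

S => fS   [S -> f S]
fS => fgfS   [S -> g f S]
fgfS => fgffS   [S -> f S]
fgffS => fgfffS   [S -> f S]
fgfffS => fgfffgfS   [S -> g f S]
fgfffgfS => fgfffgfgfS   [S -> g f S]
fgfffgfgfS => fgfffgfgfgfS   [S -> g f S]
fgfffgfgfgfS => fgfffgfgfgfg   [S -> g]

S => fS => fgfS => fgffS => fgfffS => fgfffgfS => fgfffgfgfS => fgfffgfgfgfS => fgfffgfgfgfg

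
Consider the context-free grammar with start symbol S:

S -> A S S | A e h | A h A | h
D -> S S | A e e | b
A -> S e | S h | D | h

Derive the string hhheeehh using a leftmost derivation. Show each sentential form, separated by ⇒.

S ⇒ AhA ⇒ DhA ⇒ AeehA ⇒ SeeehA ⇒ ASSeeehA ⇒ hSSeeehA ⇒ hhSeeehA ⇒ hhheeehA ⇒ hhheeehh

S ⇒ AhA   [S -> A h A]
AhA ⇒ DhA   [A -> D]
DhA ⇒ AeehA   [D -> A e e]
AeehA ⇒ SeeehA   [A -> S e]
SeeehA ⇒ ASSeeehA   [S -> A S S]
ASSeeehA ⇒ hSSeeehA   [A -> h]
hSSeeehA ⇒ hhSeeehA   [S -> h]
hhSeeehA ⇒ hhheeehA   [S -> h]
hhheeehA ⇒ hhheeehh   [A -> h]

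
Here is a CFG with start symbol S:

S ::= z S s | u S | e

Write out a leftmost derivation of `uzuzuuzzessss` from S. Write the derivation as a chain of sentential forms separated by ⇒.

S ⇒ uS ⇒ uzSs ⇒ uzuSs ⇒ uzuzSss ⇒ uzuzuSss ⇒ uzuzuuSss ⇒ uzuzuuzSsss ⇒ uzuzuuzzSssss ⇒ uzuzuuzzessss

S ⇒ uS   [S ::= u S]
uS ⇒ uzSs   [S ::= z S s]
uzSs ⇒ uzuSs   [S ::= u S]
uzuSs ⇒ uzuzSss   [S ::= z S s]
uzuzSss ⇒ uzuzuSss   [S ::= u S]
uzuzuSss ⇒ uzuzuuSss   [S ::= u S]
uzuzuuSss ⇒ uzuzuuzSsss   [S ::= z S s]
uzuzuuzSsss ⇒ uzuzuuzzSssss   [S ::= z S s]
uzuzuuzzSssss ⇒ uzuzuuzzessss   [S ::= e]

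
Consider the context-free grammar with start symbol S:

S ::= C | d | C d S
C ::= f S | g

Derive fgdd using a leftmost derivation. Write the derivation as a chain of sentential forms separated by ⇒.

S ⇒ C ⇒ fS ⇒ fCdS ⇒ fgdS ⇒ fgdd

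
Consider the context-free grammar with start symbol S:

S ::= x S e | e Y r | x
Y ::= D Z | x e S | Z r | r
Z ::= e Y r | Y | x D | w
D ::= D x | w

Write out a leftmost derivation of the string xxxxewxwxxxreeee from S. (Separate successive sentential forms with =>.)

S=>xSe=>xxSee=>xxxSeee=>xxxxSeeee=>xxxxeYreeee=>xxxxeDZreeee=>xxxxewZreeee=>xxxxewxDreeee=>xxxxewxDxreeee=>xxxxewxDxxreeee=>xxxxewxDxxxreeee=>xxxxewxwxxxreeee

S => xSe   [S ::= x S e]
xSe => xxSee   [S ::= x S e]
xxSee => xxxSeee   [S ::= x S e]
xxxSeee => xxxxSeeee   [S ::= x S e]
xxxxSeeee => xxxxeYreeee   [S ::= e Y r]
xxxxeYreeee => xxxxeDZreeee   [Y ::= D Z]
xxxxeDZreeee => xxxxewZreeee   [D ::= w]
xxxxewZreeee => xxxxewxDreeee   [Z ::= x D]
xxxxewxDreeee => xxxxewxDxreeee   [D ::= D x]
xxxxewxDxreeee => xxxxewxDxxreeee   [D ::= D x]
xxxxewxDxxreeee => xxxxewxDxxxreeee   [D ::= D x]
xxxxewxDxxxreeee => xxxxewxwxxxreeee   [D ::= w]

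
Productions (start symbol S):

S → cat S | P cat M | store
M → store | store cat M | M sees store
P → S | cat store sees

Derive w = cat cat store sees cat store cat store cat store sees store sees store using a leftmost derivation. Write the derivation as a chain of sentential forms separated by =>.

S => cat S   [S → cat S]
cat S => cat P cat M   [S → P cat M]
cat P cat M => cat cat store sees cat M   [P → cat store sees]
cat cat store sees cat M => cat cat store sees cat M sees store   [M → M sees store]
cat cat store sees cat M sees store => cat cat store sees cat store cat M sees store   [M → store cat M]
cat cat store sees cat store cat M sees store => cat cat store sees cat store cat M sees store sees store   [M → M sees store]
cat cat store sees cat store cat M sees store sees store => cat cat store sees cat store cat store cat M sees store sees store   [M → store cat M]
cat cat store sees cat store cat store cat M sees store sees store => cat cat store sees cat store cat store cat store sees store sees store   [M → store]

S => cat S => cat P cat M => cat cat store sees cat M => cat cat store sees cat M sees store => cat cat store sees cat store cat M sees store => cat cat store sees cat store cat M sees store sees store => cat cat store sees cat store cat store cat M sees store sees store => cat cat store sees cat store cat store cat store sees store sees store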